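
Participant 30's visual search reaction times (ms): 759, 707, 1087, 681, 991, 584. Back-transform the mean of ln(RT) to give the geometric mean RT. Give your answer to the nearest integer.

ln(RT): 6.6320, 6.5610, 6.9912, 6.5236, 6.8987, 6.3699
Mean ln(RT) = 39.9764/6 = 6.66273
Geometric mean = exp(6.66273) = 782.69 ms

783 ms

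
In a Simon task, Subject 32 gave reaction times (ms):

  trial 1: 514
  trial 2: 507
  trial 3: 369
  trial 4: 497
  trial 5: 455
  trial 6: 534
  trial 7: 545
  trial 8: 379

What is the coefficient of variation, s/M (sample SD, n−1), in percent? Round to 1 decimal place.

n = 8, Σ = 3800, M = 475.0000
Σ(x−M)² = 32262.000; s = √(32262.000/7) = 67.8886
CV = 67.8886 / 475.0000 = 0.14292 = 14.292%

14.3%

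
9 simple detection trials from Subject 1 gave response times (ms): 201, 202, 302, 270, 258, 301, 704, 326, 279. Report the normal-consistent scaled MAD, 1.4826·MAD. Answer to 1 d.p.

Sorted: 201, 202, 258, 270, 279, 301, 302, 326, 704 → median = 279
|x − 279| sorted: 0, 9, 21, 22, 23, 47, 77, 78, 425 → MAD = 23
Robust SD ≈ 1.4826 × 23 = 34.100

34.1 ms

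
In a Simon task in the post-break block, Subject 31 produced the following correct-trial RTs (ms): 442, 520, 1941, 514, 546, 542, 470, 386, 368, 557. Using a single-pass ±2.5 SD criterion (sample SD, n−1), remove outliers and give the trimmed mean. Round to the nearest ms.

483 ms

n = 10, ΣRT = 6286, M = 628.600
Σ(x−M)² = 1953510.40; s = √(1953510.40/9) = 465.893
Cutoffs: 628.600 ± 2.5·465.893 → [-536.1, 1793.3]
Outside: 1941 → excluded.
Retained (n=9): Σ = 4345, mean = 4345/9 = 482.778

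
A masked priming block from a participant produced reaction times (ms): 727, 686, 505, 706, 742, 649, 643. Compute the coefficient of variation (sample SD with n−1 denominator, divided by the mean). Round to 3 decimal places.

0.120

n = 7, Σ = 4658, M = 665.4286
Σ(x−M)² = 38233.714; s = √(38233.714/6) = 79.8266
CV = 79.8266 / 665.4286 = 0.11996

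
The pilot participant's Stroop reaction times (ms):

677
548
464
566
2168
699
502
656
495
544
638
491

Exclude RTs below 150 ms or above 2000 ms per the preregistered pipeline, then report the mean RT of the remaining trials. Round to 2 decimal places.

570.91 ms

Excluded: 2168
Retained (n=11): Σ = 6280
Mean = 6280/11 = 570.9091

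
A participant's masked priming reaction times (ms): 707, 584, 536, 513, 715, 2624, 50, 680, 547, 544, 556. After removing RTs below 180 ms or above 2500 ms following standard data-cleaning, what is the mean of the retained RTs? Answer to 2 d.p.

Excluded: 50, 2624
Retained (n=9): Σ = 5382
Mean = 5382/9 = 598.0000

598.00 ms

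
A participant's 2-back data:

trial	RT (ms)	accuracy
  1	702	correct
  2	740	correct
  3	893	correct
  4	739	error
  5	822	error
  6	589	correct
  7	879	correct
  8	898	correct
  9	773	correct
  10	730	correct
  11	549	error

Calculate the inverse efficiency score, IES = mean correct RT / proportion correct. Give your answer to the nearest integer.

Correct trials (n=8): 702, 740, 893, 589, 879, 898, 773, 730
Mean correct RT = 6204/8 = 775.5000 ms
Proportion correct = 8/11
IES = 775.5000 / (8/11) = 1066.312 ms

1066 ms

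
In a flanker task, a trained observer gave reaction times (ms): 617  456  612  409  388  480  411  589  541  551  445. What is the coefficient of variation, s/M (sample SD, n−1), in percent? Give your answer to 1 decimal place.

n = 11, Σ = 5499, M = 499.9091
Σ(x−M)² = 72542.909; s = √(72542.909/10) = 85.1721
CV = 85.1721 / 499.9091 = 0.17038 = 17.038%

17.0%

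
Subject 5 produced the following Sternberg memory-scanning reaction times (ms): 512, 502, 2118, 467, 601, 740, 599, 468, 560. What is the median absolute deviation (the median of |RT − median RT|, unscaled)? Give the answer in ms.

58 ms

Sorted: 467, 468, 502, 512, 560, 599, 601, 740, 2118 → median = 560
|x − 560|: 48, 58, 1558, 93, 41, 180, 39, 92, 0
Sorted deviations: 0, 39, 41, 48, 58, 92, 93, 180, 1558 → MAD = 58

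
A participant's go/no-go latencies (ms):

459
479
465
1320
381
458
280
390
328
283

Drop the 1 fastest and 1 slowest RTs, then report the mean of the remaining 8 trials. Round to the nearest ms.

405 ms

Sorted: 280, 283, 328, 381, 390, 458, 459, 465, 479, 1320
Drop lowest 1 (280) and highest 1 (1320)
Remaining (n=8): Σ = 3243, mean = 3243/8 = 405.375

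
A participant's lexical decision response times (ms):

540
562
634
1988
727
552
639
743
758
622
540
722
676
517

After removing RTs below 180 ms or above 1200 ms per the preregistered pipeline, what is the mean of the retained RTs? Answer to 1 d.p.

Excluded: 1988
Retained (n=13): Σ = 8232
Mean = 8232/13 = 633.2308

633.2 ms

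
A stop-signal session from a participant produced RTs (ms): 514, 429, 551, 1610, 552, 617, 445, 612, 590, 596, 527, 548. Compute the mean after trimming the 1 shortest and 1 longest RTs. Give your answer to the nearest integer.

555 ms

Sorted: 429, 445, 514, 527, 548, 551, 552, 590, 596, 612, 617, 1610
Drop lowest 1 (429) and highest 1 (1610)
Remaining (n=10): Σ = 5552, mean = 5552/10 = 555.200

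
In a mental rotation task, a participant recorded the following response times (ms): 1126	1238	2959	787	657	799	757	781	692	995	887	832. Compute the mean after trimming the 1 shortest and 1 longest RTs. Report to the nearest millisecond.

Sorted: 657, 692, 757, 781, 787, 799, 832, 887, 995, 1126, 1238, 2959
Drop lowest 1 (657) and highest 1 (2959)
Remaining (n=10): Σ = 8894, mean = 8894/10 = 889.400

889 ms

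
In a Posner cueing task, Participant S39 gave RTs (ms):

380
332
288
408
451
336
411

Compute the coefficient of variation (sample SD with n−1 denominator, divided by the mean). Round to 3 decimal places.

0.151

n = 7, Σ = 2606, M = 372.2857
Σ(x−M)² = 19073.429; s = √(19073.429/6) = 56.3818
CV = 56.3818 / 372.2857 = 0.15145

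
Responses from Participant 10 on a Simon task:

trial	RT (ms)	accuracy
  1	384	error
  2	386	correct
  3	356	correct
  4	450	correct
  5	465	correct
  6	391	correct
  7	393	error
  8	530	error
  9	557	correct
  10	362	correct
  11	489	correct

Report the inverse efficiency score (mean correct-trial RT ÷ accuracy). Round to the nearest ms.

594 ms

Correct trials (n=8): 386, 356, 450, 465, 391, 557, 362, 489
Mean correct RT = 3456/8 = 432.0000 ms
Proportion correct = 8/11
IES = 432.0000 / (8/11) = 594.000 ms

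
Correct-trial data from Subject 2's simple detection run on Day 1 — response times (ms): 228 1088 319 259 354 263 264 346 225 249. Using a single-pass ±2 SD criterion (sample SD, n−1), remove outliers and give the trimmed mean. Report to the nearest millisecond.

279 ms

n = 10, ΣRT = 3595, M = 359.500
Σ(x−M)² = 608690.50; s = √(608690.50/9) = 260.062
Cutoffs: 359.500 ± 2·260.062 → [-160.6, 879.6]
Outside: 1088 → excluded.
Retained (n=9): Σ = 2507, mean = 2507/9 = 278.556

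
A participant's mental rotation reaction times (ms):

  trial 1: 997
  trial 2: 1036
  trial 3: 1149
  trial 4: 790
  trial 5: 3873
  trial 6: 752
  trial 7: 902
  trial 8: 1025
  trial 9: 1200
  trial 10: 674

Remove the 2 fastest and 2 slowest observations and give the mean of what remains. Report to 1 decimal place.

Sorted: 674, 752, 790, 902, 997, 1025, 1036, 1149, 1200, 3873
Drop lowest 2 (674, 752) and highest 2 (1200, 3873)
Remaining (n=6): Σ = 5899, mean = 5899/6 = 983.167

983.2 ms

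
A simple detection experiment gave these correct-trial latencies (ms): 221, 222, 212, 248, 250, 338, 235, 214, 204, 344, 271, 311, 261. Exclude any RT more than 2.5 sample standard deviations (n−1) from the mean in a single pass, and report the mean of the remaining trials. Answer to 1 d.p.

256.2 ms

n = 13, ΣRT = 3331, M = 256.231
Σ(x−M)² = 27068.31; s = √(27068.31/12) = 47.494
Cutoffs: 256.231 ± 2.5·47.494 → [137.5, 375.0]
No RTs fall outside the cutoffs; all 13 retained. Mean = 3331/13 = 256.231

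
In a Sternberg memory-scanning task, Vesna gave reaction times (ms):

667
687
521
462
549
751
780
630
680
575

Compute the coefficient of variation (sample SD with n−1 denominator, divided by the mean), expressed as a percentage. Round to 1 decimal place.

16.2%

n = 10, Σ = 6302, M = 630.2000
Σ(x−M)² = 93949.600; s = √(93949.600/9) = 102.1707
CV = 102.1707 / 630.2000 = 0.16212 = 16.212%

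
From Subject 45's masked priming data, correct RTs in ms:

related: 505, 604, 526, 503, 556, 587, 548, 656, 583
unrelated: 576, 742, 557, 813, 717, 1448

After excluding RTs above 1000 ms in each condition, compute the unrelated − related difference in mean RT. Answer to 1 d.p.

unrelated: exclude 1448
M(related) = 5068/9 = 563.111
M(unrelated) = 3405/5 = 681.000
Difference = 681.000 − 563.111 = 117.889 ms

117.9 ms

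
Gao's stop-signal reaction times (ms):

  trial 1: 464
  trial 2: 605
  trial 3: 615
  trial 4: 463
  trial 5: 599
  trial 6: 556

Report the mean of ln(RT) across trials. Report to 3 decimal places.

ln(RT): 6.1399, 6.4052, 6.4216, 6.1377, 6.3953, 6.3208
Σ ln(RT) = 37.8205
Mean = 37.8205/6 = 6.30342

6.303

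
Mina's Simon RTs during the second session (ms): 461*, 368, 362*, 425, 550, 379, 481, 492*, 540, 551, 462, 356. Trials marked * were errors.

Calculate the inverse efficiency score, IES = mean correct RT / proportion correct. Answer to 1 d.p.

609.2 ms

Correct trials (n=9): 368, 425, 550, 379, 481, 540, 551, 462, 356
Mean correct RT = 4112/9 = 456.8889 ms
Proportion correct = 9/12
IES = 456.8889 / (9/12) = 609.185 ms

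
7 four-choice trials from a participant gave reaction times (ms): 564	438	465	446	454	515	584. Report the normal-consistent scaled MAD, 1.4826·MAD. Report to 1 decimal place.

Sorted: 438, 446, 454, 465, 515, 564, 584 → median = 465
|x − 465| sorted: 0, 11, 19, 27, 50, 99, 119 → MAD = 27
Robust SD ≈ 1.4826 × 27 = 40.030

40.0 ms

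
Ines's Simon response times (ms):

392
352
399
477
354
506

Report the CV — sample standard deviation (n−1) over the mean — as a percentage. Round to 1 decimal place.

n = 6, Σ = 2480, M = 413.3333
Σ(x−M)² = 20583.333; s = √(20583.333/5) = 64.1613
CV = 64.1613 / 413.3333 = 0.15523 = 15.523%

15.5%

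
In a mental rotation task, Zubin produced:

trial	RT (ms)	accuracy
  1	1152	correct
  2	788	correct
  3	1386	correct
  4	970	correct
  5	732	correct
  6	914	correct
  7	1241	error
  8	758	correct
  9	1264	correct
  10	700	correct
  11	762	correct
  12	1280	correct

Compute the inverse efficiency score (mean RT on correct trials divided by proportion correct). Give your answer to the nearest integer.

Correct trials (n=11): 1152, 788, 1386, 970, 732, 914, 758, 1264, 700, 762, 1280
Mean correct RT = 10706/11 = 973.2727 ms
Proportion correct = 11/12
IES = 973.2727 / (11/12) = 1061.752 ms

1062 ms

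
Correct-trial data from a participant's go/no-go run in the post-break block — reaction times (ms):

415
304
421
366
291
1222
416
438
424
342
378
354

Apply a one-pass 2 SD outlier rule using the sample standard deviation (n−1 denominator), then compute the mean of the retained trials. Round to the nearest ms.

377 ms

n = 12, ΣRT = 5371, M = 447.583
Σ(x−M)² = 679672.92; s = √(679672.92/11) = 248.573
Cutoffs: 447.583 ± 2·248.573 → [-49.6, 944.7]
Outside: 1222 → excluded.
Retained (n=11): Σ = 4149, mean = 4149/11 = 377.182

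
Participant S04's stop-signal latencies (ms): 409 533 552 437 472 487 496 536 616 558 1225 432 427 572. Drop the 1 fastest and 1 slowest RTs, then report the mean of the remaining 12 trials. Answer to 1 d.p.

Sorted: 409, 427, 432, 437, 472, 487, 496, 533, 536, 552, 558, 572, 616, 1225
Drop lowest 1 (409) and highest 1 (1225)
Remaining (n=12): Σ = 6118, mean = 6118/12 = 509.833

509.8 ms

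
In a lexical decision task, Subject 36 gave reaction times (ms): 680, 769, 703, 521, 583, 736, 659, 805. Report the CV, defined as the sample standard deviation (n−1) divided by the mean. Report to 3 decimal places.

0.138

n = 8, Σ = 5456, M = 682.0000
Σ(x−M)² = 62310.000; s = √(62310.000/7) = 94.3474
CV = 94.3474 / 682.0000 = 0.13834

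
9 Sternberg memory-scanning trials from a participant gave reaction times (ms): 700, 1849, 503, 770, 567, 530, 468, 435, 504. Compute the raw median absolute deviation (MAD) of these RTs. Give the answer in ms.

Sorted: 435, 468, 503, 504, 530, 567, 700, 770, 1849 → median = 530
|x − 530|: 170, 1319, 27, 240, 37, 0, 62, 95, 26
Sorted deviations: 0, 26, 27, 37, 62, 95, 170, 240, 1319 → MAD = 62

62 ms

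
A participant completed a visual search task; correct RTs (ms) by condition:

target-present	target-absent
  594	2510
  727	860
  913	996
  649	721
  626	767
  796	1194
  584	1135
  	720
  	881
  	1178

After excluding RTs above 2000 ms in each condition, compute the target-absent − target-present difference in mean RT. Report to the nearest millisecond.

241 ms

target-absent: exclude 2510
M(target-present) = 4889/7 = 698.429
M(target-absent) = 8452/9 = 939.111
Difference = 939.111 − 698.429 = 240.683 ms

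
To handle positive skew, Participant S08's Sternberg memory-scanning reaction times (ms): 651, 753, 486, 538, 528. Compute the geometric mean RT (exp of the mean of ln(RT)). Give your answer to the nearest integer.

ln(RT): 6.4785, 6.6241, 6.1862, 6.2879, 6.2691
Mean ln(RT) = 31.8457/5 = 6.36915
Geometric mean = exp(6.36915) = 583.56 ms

584 ms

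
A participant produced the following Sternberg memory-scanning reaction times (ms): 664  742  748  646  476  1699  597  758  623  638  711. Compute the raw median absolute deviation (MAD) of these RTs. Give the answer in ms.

67 ms

Sorted: 476, 597, 623, 638, 646, 664, 711, 742, 748, 758, 1699 → median = 664
|x − 664|: 0, 78, 84, 18, 188, 1035, 67, 94, 41, 26, 47
Sorted deviations: 0, 18, 26, 41, 47, 67, 78, 84, 94, 188, 1035 → MAD = 67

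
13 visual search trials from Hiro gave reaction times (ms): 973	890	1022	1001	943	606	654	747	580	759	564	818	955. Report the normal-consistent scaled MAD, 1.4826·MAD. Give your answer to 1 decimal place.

Sorted: 564, 580, 606, 654, 747, 759, 818, 890, 943, 955, 973, 1001, 1022 → median = 818
|x − 818| sorted: 0, 59, 71, 72, 125, 137, 155, 164, 183, 204, 212, 238, 254 → MAD = 155
Robust SD ≈ 1.4826 × 155 = 229.803

229.8 ms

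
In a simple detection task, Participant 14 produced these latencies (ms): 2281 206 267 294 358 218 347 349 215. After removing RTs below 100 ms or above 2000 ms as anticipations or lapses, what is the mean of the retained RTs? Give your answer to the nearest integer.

Excluded: 2281
Retained (n=8): Σ = 2254
Mean = 2254/8 = 281.7500

282 ms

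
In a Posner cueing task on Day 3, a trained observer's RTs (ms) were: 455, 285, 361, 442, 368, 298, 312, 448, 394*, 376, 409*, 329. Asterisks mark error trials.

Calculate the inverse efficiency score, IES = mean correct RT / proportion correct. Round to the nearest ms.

Correct trials (n=10): 455, 285, 361, 442, 368, 298, 312, 448, 376, 329
Mean correct RT = 3674/10 = 367.4000 ms
Proportion correct = 10/12
IES = 367.4000 / (10/12) = 440.880 ms

441 ms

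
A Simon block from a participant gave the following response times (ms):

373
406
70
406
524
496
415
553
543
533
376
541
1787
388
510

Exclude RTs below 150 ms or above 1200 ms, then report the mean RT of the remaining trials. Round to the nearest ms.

466 ms

Excluded: 70, 1787
Retained (n=13): Σ = 6064
Mean = 6064/13 = 466.4615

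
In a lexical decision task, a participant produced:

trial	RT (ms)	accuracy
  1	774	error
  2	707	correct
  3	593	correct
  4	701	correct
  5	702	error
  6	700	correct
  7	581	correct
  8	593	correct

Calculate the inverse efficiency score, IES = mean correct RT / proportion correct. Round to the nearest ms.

Correct trials (n=6): 707, 593, 701, 700, 581, 593
Mean correct RT = 3875/6 = 645.8333 ms
Proportion correct = 6/8
IES = 645.8333 / (6/8) = 861.111 ms

861 ms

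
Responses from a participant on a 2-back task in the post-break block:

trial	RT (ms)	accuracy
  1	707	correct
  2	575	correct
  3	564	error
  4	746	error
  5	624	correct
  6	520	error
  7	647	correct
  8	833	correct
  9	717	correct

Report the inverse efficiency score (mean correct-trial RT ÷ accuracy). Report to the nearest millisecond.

Correct trials (n=6): 707, 575, 624, 647, 833, 717
Mean correct RT = 4103/6 = 683.8333 ms
Proportion correct = 6/9
IES = 683.8333 / (6/9) = 1025.750 ms

1026 ms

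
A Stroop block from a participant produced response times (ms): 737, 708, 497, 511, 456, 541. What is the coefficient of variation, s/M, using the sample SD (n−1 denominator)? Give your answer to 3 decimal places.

n = 6, Σ = 3450, M = 575.0000
Σ(x−M)² = 69430.000; s = √(69430.000/5) = 117.8389
CV = 117.8389 / 575.0000 = 0.20494

0.205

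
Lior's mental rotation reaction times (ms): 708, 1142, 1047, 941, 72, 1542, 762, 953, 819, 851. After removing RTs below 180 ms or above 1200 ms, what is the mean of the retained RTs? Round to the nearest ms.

903 ms

Excluded: 72, 1542
Retained (n=8): Σ = 7223
Mean = 7223/8 = 902.8750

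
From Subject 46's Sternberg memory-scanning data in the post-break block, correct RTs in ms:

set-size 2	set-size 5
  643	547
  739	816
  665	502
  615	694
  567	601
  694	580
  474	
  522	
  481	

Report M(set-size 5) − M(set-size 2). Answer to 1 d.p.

M(set-size 2) = 5400/9 = 600.000
M(set-size 5) = 3740/6 = 623.333
Difference = 623.333 − 600.000 = 23.333 ms

23.3 ms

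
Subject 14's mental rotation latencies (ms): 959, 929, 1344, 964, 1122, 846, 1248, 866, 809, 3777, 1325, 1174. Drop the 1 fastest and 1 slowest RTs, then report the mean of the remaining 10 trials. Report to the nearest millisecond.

1078 ms

Sorted: 809, 846, 866, 929, 959, 964, 1122, 1174, 1248, 1325, 1344, 3777
Drop lowest 1 (809) and highest 1 (3777)
Remaining (n=10): Σ = 10777, mean = 10777/10 = 1077.700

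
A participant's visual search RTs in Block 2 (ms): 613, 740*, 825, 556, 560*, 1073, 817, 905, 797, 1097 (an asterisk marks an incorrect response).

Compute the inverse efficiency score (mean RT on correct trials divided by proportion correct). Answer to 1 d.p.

Correct trials (n=8): 613, 825, 556, 1073, 817, 905, 797, 1097
Mean correct RT = 6683/8 = 835.3750 ms
Proportion correct = 8/10
IES = 835.3750 / (8/10) = 1044.219 ms

1044.2 ms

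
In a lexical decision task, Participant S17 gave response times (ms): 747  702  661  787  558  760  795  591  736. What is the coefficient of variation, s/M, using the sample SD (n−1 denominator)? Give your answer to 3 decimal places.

n = 9, Σ = 6337, M = 704.1111
Σ(x−M)² = 57116.889; s = √(57116.889/8) = 84.4962
CV = 84.4962 / 704.1111 = 0.12000

0.120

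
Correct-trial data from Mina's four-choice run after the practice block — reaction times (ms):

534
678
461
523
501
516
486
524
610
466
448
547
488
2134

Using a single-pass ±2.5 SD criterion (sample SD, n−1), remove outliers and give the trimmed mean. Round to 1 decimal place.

n = 14, ΣRT = 8916, M = 636.857
Σ(x−M)² = 2461969.71; s = √(2461969.71/13) = 435.181
Cutoffs: 636.857 ± 2.5·435.181 → [-451.1, 1724.8]
Outside: 2134 → excluded.
Retained (n=13): Σ = 6782, mean = 6782/13 = 521.692

521.7 ms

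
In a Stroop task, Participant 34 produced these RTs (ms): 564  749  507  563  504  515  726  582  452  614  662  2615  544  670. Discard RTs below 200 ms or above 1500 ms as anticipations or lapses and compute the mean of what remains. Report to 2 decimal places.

588.62 ms

Excluded: 2615
Retained (n=13): Σ = 7652
Mean = 7652/13 = 588.6154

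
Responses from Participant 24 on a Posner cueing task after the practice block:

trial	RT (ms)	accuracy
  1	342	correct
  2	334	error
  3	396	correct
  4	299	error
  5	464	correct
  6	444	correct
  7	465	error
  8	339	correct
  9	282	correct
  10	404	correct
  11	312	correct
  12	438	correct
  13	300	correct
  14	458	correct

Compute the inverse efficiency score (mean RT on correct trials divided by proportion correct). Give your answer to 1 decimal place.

483.5 ms

Correct trials (n=11): 342, 396, 464, 444, 339, 282, 404, 312, 438, 300, 458
Mean correct RT = 4179/11 = 379.9091 ms
Proportion correct = 11/14
IES = 379.9091 / (11/14) = 483.521 ms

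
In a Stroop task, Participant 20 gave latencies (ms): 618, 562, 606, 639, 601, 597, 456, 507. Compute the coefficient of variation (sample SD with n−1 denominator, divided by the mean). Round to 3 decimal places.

0.108

n = 8, Σ = 4586, M = 573.2500
Σ(x−M)² = 26995.500; s = √(26995.500/7) = 62.1007
CV = 62.1007 / 573.2500 = 0.10833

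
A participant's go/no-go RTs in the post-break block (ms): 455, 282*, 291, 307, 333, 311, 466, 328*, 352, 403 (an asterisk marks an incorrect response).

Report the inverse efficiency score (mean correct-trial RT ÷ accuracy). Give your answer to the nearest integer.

Correct trials (n=8): 455, 291, 307, 333, 311, 466, 352, 403
Mean correct RT = 2918/8 = 364.7500 ms
Proportion correct = 8/10
IES = 364.7500 / (8/10) = 455.938 ms

456 ms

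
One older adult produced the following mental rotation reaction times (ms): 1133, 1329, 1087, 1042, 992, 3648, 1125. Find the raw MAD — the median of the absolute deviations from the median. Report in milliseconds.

83 ms

Sorted: 992, 1042, 1087, 1125, 1133, 1329, 3648 → median = 1125
|x − 1125|: 8, 204, 38, 83, 133, 2523, 0
Sorted deviations: 0, 8, 38, 83, 133, 204, 2523 → MAD = 83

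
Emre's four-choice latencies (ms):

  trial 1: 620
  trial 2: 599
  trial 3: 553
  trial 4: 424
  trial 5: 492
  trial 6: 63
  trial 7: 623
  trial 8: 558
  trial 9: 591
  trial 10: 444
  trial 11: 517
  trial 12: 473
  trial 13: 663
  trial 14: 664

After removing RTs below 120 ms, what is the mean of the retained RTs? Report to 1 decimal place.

555.5 ms

Excluded: 63
Retained (n=13): Σ = 7221
Mean = 7221/13 = 555.4615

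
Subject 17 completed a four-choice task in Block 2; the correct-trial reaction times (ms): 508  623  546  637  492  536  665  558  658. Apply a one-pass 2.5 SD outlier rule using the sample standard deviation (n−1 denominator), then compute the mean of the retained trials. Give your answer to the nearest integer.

n = 9, ΣRT = 5223, M = 580.333
Σ(x−M)² = 34910.00; s = √(34910.00/8) = 66.059
Cutoffs: 580.333 ± 2.5·66.059 → [415.2, 745.5]
No RTs fall outside the cutoffs; all 9 retained. Mean = 5223/9 = 580.333

580 ms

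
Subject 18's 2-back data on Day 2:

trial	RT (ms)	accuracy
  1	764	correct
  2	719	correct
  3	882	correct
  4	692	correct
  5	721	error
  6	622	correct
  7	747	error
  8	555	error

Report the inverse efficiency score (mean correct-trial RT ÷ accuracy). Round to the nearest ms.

Correct trials (n=5): 764, 719, 882, 692, 622
Mean correct RT = 3679/5 = 735.8000 ms
Proportion correct = 5/8
IES = 735.8000 / (5/8) = 1177.280 ms

1177 ms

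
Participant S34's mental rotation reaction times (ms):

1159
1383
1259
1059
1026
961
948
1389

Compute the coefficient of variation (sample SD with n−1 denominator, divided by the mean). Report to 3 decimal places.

0.156

n = 8, Σ = 9184, M = 1148.0000
Σ(x−M)² = 223522.000; s = √(223522.000/7) = 178.6945
CV = 178.6945 / 1148.0000 = 0.15566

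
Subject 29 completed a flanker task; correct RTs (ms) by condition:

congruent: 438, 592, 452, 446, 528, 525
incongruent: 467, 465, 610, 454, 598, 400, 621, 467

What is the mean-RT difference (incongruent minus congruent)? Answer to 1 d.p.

M(congruent) = 2981/6 = 496.833
M(incongruent) = 4082/8 = 510.250
Difference = 510.250 − 496.833 = 13.417 ms

13.4 ms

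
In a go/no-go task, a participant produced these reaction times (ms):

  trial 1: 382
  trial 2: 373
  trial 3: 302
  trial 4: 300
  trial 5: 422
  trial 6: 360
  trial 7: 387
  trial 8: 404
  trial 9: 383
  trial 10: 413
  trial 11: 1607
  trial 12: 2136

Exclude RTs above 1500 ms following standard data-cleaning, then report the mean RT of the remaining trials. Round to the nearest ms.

Excluded: 1607, 2136
Retained (n=10): Σ = 3726
Mean = 3726/10 = 372.6000

373 ms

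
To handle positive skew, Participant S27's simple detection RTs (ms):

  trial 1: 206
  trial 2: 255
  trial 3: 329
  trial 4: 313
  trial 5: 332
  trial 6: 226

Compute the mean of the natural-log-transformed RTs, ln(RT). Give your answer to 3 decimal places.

ln(RT): 5.3279, 5.5413, 5.7961, 5.7462, 5.8051, 5.4205
Σ ln(RT) = 33.6371
Mean = 33.6371/6 = 5.60618

5.606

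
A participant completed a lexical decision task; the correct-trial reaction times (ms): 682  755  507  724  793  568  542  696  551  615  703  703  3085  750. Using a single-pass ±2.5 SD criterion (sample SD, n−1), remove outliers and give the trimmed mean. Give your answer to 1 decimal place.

n = 14, ΣRT = 11674, M = 833.857
Σ(x−M)² = 5561547.71; s = √(5561547.71/13) = 654.073
Cutoffs: 833.857 ± 2.5·654.073 → [-801.3, 2469.0]
Outside: 3085 → excluded.
Retained (n=13): Σ = 8589, mean = 8589/13 = 660.692

660.7 ms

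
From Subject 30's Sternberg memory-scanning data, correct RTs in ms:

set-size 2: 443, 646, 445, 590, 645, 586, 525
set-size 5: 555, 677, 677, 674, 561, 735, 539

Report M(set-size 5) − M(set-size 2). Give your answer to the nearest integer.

M(set-size 2) = 3880/7 = 554.286
M(set-size 5) = 4418/7 = 631.143
Difference = 631.143 − 554.286 = 76.857 ms

77 ms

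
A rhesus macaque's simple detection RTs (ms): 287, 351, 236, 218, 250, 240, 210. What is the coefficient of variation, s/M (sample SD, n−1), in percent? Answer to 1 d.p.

n = 7, Σ = 1792, M = 256.0000
Σ(x−M)² = 14238.000; s = √(14238.000/6) = 48.7134
CV = 48.7134 / 256.0000 = 0.19029 = 19.029%

19.0%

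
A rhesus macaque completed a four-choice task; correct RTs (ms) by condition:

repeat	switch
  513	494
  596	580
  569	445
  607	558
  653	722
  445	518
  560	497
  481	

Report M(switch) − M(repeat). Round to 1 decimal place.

-8.1 ms

M(repeat) = 4424/8 = 553.000
M(switch) = 3814/7 = 544.857
Difference = 544.857 − 553.000 = -8.143 ms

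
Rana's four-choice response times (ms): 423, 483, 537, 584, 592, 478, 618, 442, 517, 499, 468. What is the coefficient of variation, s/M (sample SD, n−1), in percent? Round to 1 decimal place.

n = 11, Σ = 5641, M = 512.8182
Σ(x−M)² = 40385.636; s = √(40385.636/10) = 63.5497
CV = 63.5497 / 512.8182 = 0.12392 = 12.392%

12.4%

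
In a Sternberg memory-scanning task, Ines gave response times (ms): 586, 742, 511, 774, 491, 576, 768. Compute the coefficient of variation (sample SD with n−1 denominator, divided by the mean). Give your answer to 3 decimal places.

n = 7, Σ = 4448, M = 635.4286
Σ(x−M)² = 90451.714; s = √(90451.714/6) = 122.7815
CV = 122.7815 / 635.4286 = 0.19323

0.193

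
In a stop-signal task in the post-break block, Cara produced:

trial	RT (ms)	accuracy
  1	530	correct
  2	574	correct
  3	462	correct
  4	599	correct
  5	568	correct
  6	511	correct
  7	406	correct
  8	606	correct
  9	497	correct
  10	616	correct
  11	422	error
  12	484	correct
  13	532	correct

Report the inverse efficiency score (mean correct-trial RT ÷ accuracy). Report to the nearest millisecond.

576 ms

Correct trials (n=12): 530, 574, 462, 599, 568, 511, 406, 606, 497, 616, 484, 532
Mean correct RT = 6385/12 = 532.0833 ms
Proportion correct = 12/13
IES = 532.0833 / (12/13) = 576.424 ms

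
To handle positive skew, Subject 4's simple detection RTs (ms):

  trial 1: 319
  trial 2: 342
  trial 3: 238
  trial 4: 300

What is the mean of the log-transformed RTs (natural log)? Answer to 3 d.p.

5.694

ln(RT): 5.7652, 5.8348, 5.4723, 5.7038
Σ ln(RT) = 22.7761
Mean = 22.7761/4 = 5.69401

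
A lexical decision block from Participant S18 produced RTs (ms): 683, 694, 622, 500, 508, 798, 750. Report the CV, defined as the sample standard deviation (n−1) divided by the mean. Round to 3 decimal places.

0.176

n = 7, Σ = 4555, M = 650.7143
Σ(x−M)² = 78373.429; s = √(78373.429/6) = 114.2901
CV = 114.2901 / 650.7143 = 0.17564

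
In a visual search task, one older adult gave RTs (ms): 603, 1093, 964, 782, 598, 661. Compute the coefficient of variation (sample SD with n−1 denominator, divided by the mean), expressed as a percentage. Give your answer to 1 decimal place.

26.2%

n = 6, Σ = 4701, M = 783.5000
Σ(x−M)² = 210369.500; s = √(210369.500/5) = 205.1192
CV = 205.1192 / 783.5000 = 0.26180 = 26.180%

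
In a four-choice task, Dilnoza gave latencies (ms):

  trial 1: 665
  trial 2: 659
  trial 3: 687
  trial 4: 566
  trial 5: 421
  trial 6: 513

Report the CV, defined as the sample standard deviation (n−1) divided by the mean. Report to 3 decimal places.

0.179

n = 6, Σ = 3511, M = 585.1667
Σ(x−M)² = 54720.833; s = √(54720.833/5) = 104.6144
CV = 104.6144 / 585.1667 = 0.17878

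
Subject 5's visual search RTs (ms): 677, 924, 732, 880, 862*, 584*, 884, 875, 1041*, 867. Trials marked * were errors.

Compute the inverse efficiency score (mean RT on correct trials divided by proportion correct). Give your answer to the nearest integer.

1192 ms

Correct trials (n=7): 677, 924, 732, 880, 884, 875, 867
Mean correct RT = 5839/7 = 834.1429 ms
Proportion correct = 7/10
IES = 834.1429 / (7/10) = 1191.633 ms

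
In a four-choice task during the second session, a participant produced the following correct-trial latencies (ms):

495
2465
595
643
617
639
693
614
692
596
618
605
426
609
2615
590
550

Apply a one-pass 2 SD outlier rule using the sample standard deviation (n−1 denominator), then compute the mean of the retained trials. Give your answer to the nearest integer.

n = 17, ΣRT = 14062, M = 827.176
Σ(x−M)² = 6726434.47; s = √(6726434.47/16) = 648.384
Cutoffs: 827.176 ± 2·648.384 → [-469.6, 2123.9]
Outside: 2465, 2615 → excluded.
Retained (n=15): Σ = 8982, mean = 8982/15 = 598.800

599 ms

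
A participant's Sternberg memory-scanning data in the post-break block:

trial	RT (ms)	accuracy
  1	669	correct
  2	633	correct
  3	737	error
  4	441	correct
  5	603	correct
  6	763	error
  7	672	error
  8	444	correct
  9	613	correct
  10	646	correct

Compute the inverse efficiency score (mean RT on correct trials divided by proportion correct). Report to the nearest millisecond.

Correct trials (n=7): 669, 633, 441, 603, 444, 613, 646
Mean correct RT = 4049/7 = 578.4286 ms
Proportion correct = 7/10
IES = 578.4286 / (7/10) = 826.327 ms

826 ms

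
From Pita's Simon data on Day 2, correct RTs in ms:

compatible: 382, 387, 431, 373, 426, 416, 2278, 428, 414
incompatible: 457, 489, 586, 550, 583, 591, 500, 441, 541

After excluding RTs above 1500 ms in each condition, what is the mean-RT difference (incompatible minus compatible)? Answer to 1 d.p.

compatible: exclude 2278
M(compatible) = 3257/8 = 407.125
M(incompatible) = 4738/9 = 526.444
Difference = 526.444 − 407.125 = 119.319 ms

119.3 ms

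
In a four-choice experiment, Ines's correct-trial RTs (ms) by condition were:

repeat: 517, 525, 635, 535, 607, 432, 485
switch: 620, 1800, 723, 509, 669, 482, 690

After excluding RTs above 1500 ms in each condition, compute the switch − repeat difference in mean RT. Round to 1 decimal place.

81.8 ms

switch: exclude 1800
M(repeat) = 3736/7 = 533.714
M(switch) = 3693/6 = 615.500
Difference = 615.500 − 533.714 = 81.786 ms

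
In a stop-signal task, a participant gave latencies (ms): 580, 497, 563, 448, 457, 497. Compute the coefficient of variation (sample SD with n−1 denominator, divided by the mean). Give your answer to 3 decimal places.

n = 6, Σ = 3042, M = 507.0000
Σ(x−M)² = 14646.000; s = √(14646.000/5) = 54.1221
CV = 54.1221 / 507.0000 = 0.10675

0.107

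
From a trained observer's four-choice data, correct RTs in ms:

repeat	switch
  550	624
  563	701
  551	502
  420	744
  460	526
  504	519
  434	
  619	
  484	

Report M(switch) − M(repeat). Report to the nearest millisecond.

M(repeat) = 4585/9 = 509.444
M(switch) = 3616/6 = 602.667
Difference = 602.667 − 509.444 = 93.222 ms

93 ms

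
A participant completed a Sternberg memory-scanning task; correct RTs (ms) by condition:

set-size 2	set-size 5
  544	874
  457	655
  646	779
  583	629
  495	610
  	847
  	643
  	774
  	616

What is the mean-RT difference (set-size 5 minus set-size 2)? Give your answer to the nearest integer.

M(set-size 2) = 2725/5 = 545.000
M(set-size 5) = 6427/9 = 714.111
Difference = 714.111 − 545.000 = 169.111 ms

169 ms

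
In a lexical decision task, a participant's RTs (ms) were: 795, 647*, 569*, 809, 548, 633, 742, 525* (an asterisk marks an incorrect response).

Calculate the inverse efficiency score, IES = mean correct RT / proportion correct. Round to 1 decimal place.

1128.6 ms

Correct trials (n=5): 795, 809, 548, 633, 742
Mean correct RT = 3527/5 = 705.4000 ms
Proportion correct = 5/8
IES = 705.4000 / (5/8) = 1128.640 ms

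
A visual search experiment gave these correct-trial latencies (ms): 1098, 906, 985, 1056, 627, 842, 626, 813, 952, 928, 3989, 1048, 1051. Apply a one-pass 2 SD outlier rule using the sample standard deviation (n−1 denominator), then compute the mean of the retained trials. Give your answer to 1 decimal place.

n = 13, ΣRT = 14921, M = 1147.769
Σ(x−M)² = 9023388.31; s = √(9023388.31/12) = 867.150
Cutoffs: 1147.769 ± 2·867.150 → [-586.5, 2882.1]
Outside: 3989 → excluded.
Retained (n=12): Σ = 10932, mean = 10932/12 = 911.000

911.0 ms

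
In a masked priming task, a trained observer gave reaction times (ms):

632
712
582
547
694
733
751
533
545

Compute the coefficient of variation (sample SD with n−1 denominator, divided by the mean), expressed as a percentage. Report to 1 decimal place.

13.8%

n = 9, Σ = 5729, M = 636.5556
Σ(x−M)² = 61514.222; s = √(61514.222/8) = 87.6885
CV = 87.6885 / 636.5556 = 0.13775 = 13.775%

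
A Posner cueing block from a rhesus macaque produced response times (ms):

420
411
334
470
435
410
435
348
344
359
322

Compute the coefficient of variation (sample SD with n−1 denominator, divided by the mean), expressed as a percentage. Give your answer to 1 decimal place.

n = 11, Σ = 4288, M = 389.8182
Σ(x−M)² = 24791.636; s = √(24791.636/10) = 49.7912
CV = 49.7912 / 389.8182 = 0.12773 = 12.773%

12.8%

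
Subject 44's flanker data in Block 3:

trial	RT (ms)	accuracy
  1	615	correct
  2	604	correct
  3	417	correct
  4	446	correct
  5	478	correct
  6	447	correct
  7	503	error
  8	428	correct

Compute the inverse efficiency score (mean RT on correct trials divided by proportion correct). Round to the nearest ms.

Correct trials (n=7): 615, 604, 417, 446, 478, 447, 428
Mean correct RT = 3435/7 = 490.7143 ms
Proportion correct = 7/8
IES = 490.7143 / (7/8) = 560.816 ms

561 ms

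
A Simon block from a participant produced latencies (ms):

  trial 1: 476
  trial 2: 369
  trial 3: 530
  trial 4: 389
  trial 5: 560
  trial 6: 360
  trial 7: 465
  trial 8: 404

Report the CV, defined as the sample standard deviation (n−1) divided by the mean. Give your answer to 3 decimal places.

0.169

n = 8, Σ = 3553, M = 444.1250
Σ(x−M)² = 39622.875; s = √(39622.875/7) = 75.2357
CV = 75.2357 / 444.1250 = 0.16940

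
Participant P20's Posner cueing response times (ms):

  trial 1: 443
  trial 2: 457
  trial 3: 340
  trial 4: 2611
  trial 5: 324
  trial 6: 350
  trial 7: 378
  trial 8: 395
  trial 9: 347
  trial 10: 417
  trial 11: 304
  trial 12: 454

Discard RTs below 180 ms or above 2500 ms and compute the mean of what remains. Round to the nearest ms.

383 ms

Excluded: 2611
Retained (n=11): Σ = 4209
Mean = 4209/11 = 382.6364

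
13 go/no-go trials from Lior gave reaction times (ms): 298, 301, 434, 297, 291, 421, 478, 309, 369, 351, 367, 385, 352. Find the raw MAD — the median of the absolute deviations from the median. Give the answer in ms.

Sorted: 291, 297, 298, 301, 309, 351, 352, 367, 369, 385, 421, 434, 478 → median = 352
|x − 352|: 54, 51, 82, 55, 61, 69, 126, 43, 17, 1, 15, 33, 0
Sorted deviations: 0, 1, 15, 17, 33, 43, 51, 54, 55, 61, 69, 82, 126 → MAD = 51

51 ms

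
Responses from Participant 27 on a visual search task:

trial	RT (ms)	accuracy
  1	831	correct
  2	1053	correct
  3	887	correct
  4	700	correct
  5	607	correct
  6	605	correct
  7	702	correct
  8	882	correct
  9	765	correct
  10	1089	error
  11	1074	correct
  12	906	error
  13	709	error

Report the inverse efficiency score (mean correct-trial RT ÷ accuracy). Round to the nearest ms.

Correct trials (n=10): 831, 1053, 887, 700, 607, 605, 702, 882, 765, 1074
Mean correct RT = 8106/10 = 810.6000 ms
Proportion correct = 10/13
IES = 810.6000 / (10/13) = 1053.780 ms

1054 ms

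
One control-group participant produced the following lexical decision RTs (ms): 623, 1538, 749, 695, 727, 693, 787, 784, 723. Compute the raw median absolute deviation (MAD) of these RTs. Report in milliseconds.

Sorted: 623, 693, 695, 723, 727, 749, 784, 787, 1538 → median = 727
|x − 727|: 104, 811, 22, 32, 0, 34, 60, 57, 4
Sorted deviations: 0, 4, 22, 32, 34, 57, 60, 104, 811 → MAD = 34

34 ms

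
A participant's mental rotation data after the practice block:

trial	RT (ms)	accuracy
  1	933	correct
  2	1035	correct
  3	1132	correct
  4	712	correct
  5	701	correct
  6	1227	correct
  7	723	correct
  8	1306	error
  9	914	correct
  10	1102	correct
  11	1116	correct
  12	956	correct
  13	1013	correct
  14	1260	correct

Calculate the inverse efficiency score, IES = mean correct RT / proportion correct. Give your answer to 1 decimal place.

Correct trials (n=13): 933, 1035, 1132, 712, 701, 1227, 723, 914, 1102, 1116, 956, 1013, 1260
Mean correct RT = 12824/13 = 986.4615 ms
Proportion correct = 13/14
IES = 986.4615 / (13/14) = 1062.343 ms

1062.3 ms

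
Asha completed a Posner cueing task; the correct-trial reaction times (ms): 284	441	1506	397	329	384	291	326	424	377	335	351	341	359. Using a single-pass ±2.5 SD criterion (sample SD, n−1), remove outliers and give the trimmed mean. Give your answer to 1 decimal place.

n = 14, ΣRT = 6145, M = 438.929
Σ(x−M)² = 1252712.93; s = √(1252712.93/13) = 310.423
Cutoffs: 438.929 ± 2.5·310.423 → [-337.1, 1215.0]
Outside: 1506 → excluded.
Retained (n=13): Σ = 4639, mean = 4639/13 = 356.846

356.8 ms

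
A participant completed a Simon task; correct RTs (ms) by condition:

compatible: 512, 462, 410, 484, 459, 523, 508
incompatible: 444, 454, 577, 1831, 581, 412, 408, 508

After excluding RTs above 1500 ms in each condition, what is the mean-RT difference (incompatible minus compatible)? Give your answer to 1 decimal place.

3.7 ms

incompatible: exclude 1831
M(compatible) = 3358/7 = 479.714
M(incompatible) = 3384/7 = 483.429
Difference = 483.429 − 479.714 = 3.714 ms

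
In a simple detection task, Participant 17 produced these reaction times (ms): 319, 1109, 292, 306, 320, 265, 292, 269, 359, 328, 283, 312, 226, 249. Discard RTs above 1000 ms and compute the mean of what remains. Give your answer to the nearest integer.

Excluded: 1109
Retained (n=13): Σ = 3820
Mean = 3820/13 = 293.8462

294 ms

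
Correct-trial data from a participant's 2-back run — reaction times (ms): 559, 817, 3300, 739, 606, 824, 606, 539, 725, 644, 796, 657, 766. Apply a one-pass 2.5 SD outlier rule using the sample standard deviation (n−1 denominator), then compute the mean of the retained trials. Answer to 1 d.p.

689.8 ms

n = 13, ΣRT = 11578, M = 890.615
Σ(x−M)² = 6400897.08; s = √(6400897.08/12) = 730.348
Cutoffs: 890.615 ± 2.5·730.348 → [-935.3, 2716.5]
Outside: 3300 → excluded.
Retained (n=12): Σ = 8278, mean = 8278/12 = 689.833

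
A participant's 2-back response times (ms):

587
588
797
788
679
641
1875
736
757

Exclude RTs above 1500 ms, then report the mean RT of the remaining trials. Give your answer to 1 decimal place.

696.6 ms

Excluded: 1875
Retained (n=8): Σ = 5573
Mean = 5573/8 = 696.6250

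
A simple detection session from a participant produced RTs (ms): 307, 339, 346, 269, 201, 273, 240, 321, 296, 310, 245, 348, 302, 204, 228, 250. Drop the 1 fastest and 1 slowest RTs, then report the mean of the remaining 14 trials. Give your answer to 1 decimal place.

280.7 ms

Sorted: 201, 204, 228, 240, 245, 250, 269, 273, 296, 302, 307, 310, 321, 339, 346, 348
Drop lowest 1 (201) and highest 1 (348)
Remaining (n=14): Σ = 3930, mean = 3930/14 = 280.714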